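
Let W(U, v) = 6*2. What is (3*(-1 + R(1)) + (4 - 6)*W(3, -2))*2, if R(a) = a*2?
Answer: -42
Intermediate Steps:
R(a) = 2*a
W(U, v) = 12
(3*(-1 + R(1)) + (4 - 6)*W(3, -2))*2 = (3*(-1 + 2*1) + (4 - 6)*12)*2 = (3*(-1 + 2) - 2*12)*2 = (3*1 - 24)*2 = (3 - 24)*2 = -21*2 = -42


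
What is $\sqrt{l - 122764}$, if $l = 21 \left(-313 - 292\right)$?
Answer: $i \sqrt{135469} \approx 368.06 i$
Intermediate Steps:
$l = -12705$ ($l = 21 \left(-605\right) = -12705$)
$\sqrt{l - 122764} = \sqrt{-12705 - 122764} = \sqrt{-135469} = i \sqrt{135469}$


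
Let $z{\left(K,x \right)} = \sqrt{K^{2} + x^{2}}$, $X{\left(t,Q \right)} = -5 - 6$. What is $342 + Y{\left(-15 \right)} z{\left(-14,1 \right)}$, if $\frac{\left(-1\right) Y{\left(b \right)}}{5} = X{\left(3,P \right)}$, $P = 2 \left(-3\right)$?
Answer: $342 + 55 \sqrt{197} \approx 1114.0$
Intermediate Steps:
$P = -6$
$X{\left(t,Q \right)} = -11$ ($X{\left(t,Q \right)} = -5 - 6 = -11$)
$Y{\left(b \right)} = 55$ ($Y{\left(b \right)} = \left(-5\right) \left(-11\right) = 55$)
$342 + Y{\left(-15 \right)} z{\left(-14,1 \right)} = 342 + 55 \sqrt{\left(-14\right)^{2} + 1^{2}} = 342 + 55 \sqrt{196 + 1} = 342 + 55 \sqrt{197}$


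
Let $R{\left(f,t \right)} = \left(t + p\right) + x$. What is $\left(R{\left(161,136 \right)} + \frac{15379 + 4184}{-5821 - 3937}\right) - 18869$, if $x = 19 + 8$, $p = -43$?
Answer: $- \frac{182972305}{9758} \approx -18751.0$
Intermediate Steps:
$x = 27$
$R{\left(f,t \right)} = -16 + t$ ($R{\left(f,t \right)} = \left(t - 43\right) + 27 = \left(-43 + t\right) + 27 = -16 + t$)
$\left(R{\left(161,136 \right)} + \frac{15379 + 4184}{-5821 - 3937}\right) - 18869 = \left(\left(-16 + 136\right) + \frac{15379 + 4184}{-5821 - 3937}\right) - 18869 = \left(120 + \frac{19563}{-9758}\right) - 18869 = \left(120 + 19563 \left(- \frac{1}{9758}\right)\right) - 18869 = \left(120 - \frac{19563}{9758}\right) - 18869 = \frac{1151397}{9758} - 18869 = - \frac{182972305}{9758}$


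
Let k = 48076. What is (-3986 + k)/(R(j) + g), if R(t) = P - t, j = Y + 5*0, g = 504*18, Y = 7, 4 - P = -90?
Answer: 44090/9159 ≈ 4.8138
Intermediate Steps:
P = 94 (P = 4 - 1*(-90) = 4 + 90 = 94)
g = 9072
j = 7 (j = 7 + 5*0 = 7 + 0 = 7)
R(t) = 94 - t
(-3986 + k)/(R(j) + g) = (-3986 + 48076)/((94 - 1*7) + 9072) = 44090/((94 - 7) + 9072) = 44090/(87 + 9072) = 44090/9159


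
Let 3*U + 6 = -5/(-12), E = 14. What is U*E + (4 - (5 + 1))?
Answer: -505/18 ≈ -28.056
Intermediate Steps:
U = -67/36 (U = -2 + (-5/(-12))/3 = -2 + (-5*(-1/12))/3 = -2 + (⅓)*(5/12) = -2 + 5/36 = -67/36 ≈ -1.8611)
U*E + (4 - (5 + 1)) = -67/36*14 + (4 - (5 + 1)) = -469/18 + (4 - 1*6) = -469/18 + (4 - 6) = -469/18 - 2 = -505/18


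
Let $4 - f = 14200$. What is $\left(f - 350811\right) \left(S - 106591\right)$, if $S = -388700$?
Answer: $180784682037$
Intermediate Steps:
$f = -14196$ ($f = 4 - 14200 = -14196$)
$\left(f - 350811\right) \left(S - 106591\right) = \left(-14196 - 350811\right) \left(-388700 - 106591\right) = \left(-365007\right) \left(-495291\right) = 180784682037$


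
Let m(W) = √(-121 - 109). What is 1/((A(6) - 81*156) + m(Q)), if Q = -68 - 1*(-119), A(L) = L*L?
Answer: -1260/15876023 - I*√230/158760230 ≈ -7.9365e-5 - 9.5526e-8*I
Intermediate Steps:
A(L) = L²
Q = 51 (Q = -68 + 119 = 51)
m(W) = I*√230 (m(W) = √(-230) = I*√230)
1/((A(6) - 81*156) + m(Q)) = 1/((6² - 81*156) + I*√230) = 1/((36 - 12636) + I*√230) = 1/(-12600 + I*√230)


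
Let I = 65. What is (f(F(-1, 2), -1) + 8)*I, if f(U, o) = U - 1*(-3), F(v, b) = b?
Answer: 845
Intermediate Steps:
f(U, o) = 3 + U (f(U, o) = U + 3 = 3 + U)
(f(F(-1, 2), -1) + 8)*I = ((3 + 2) + 8)*65 = (5 + 8)*65 = 13*65 = 845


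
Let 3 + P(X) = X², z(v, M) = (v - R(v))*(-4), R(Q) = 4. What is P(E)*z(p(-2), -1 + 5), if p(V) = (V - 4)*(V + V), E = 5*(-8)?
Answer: -127760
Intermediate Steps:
E = -40
p(V) = 2*V*(-4 + V) (p(V) = (-4 + V)*(2*V) = 2*V*(-4 + V))
z(v, M) = 16 - 4*v (z(v, M) = (v - 1*4)*(-4) = (v - 4)*(-4) = (-4 + v)*(-4) = 16 - 4*v)
P(X) = -3 + X²
P(E)*z(p(-2), -1 + 5) = (-3 + (-40)²)*(16 - 8*(-2)*(-4 - 2)) = (-3 + 1600)*(16 - 8*(-2)*(-6)) = 1597*(16 - 4*24) = 1597*(16 - 96) = 1597*(-80) = -127760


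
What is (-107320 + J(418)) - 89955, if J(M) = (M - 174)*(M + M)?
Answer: 6709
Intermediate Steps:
J(M) = 2*M*(-174 + M) (J(M) = (-174 + M)*(2*M) = 2*M*(-174 + M))
(-107320 + J(418)) - 89955 = (-107320 + 2*418*(-174 + 418)) - 89955 = (-107320 + 2*418*244) - 89955 = (-107320 + 203984) - 89955 = 96664 - 89955 = 6709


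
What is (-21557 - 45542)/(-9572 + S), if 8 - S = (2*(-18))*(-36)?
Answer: 67099/10860 ≈ 6.1785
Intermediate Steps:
S = -1288 (S = 8 - 2*(-18)*(-36) = 8 - (-36)*(-36) = 8 - 1*1296 = 8 - 1296 = -1288)
(-21557 - 45542)/(-9572 + S) = (-21557 - 45542)/(-9572 - 1288) = -67099/(-10860) = -67099*(-1/10860) = 67099/10860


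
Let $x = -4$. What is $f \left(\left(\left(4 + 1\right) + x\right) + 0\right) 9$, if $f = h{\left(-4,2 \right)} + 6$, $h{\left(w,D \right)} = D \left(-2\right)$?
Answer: $18$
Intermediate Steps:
$h{\left(w,D \right)} = - 2 D$
$f = 2$ ($f = \left(-2\right) 2 + 6 = -4 + 6 = 2$)
$f \left(\left(\left(4 + 1\right) + x\right) + 0\right) 9 = 2 \left(\left(\left(4 + 1\right) - 4\right) + 0\right) 9 = 2 \left(\left(5 - 4\right) + 0\right) 9 = 2 \left(1 + 0\right) 9 = 2 \cdot 1 \cdot 9 = 2 \cdot 9 = 18$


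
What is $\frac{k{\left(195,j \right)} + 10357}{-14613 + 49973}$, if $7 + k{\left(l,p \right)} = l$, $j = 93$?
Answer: $\frac{2109}{7072} \approx 0.29822$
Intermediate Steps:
$k{\left(l,p \right)} = -7 + l$
$\frac{k{\left(195,j \right)} + 10357}{-14613 + 49973} = \frac{\left(-7 + 195\right) + 10357}{-14613 + 49973} = \frac{188 + 10357}{35360} = 10545 \cdot \frac{1}{35360} = \frac{2109}{7072}$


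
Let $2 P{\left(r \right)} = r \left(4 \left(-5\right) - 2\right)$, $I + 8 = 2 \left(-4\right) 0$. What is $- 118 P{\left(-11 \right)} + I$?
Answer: $-14286$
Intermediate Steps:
$I = -8$ ($I = -8 + 2 \left(-4\right) 0 = -8 - 0 = -8 + 0 = -8$)
$P{\left(r \right)} = - 11 r$ ($P{\left(r \right)} = \frac{r \left(4 \left(-5\right) - 2\right)}{2} = \frac{r \left(-20 - 2\right)}{2} = \frac{r \left(-22\right)}{2} = \frac{\left(-22\right) r}{2} = - 11 r$)
$- 118 P{\left(-11 \right)} + I = - 118 \left(\left(-11\right) \left(-11\right)\right) - 8 = \left(-118\right) 121 - 8 = -14278 - 8 = -14286$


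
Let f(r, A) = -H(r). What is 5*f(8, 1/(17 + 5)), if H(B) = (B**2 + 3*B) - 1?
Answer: -435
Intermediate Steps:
H(B) = -1 + B**2 + 3*B
f(r, A) = 1 - r**2 - 3*r (f(r, A) = -(-1 + r**2 + 3*r) = 1 - r**2 - 3*r)
5*f(8, 1/(17 + 5)) = 5*(1 - 1*8**2 - 3*8) = 5*(1 - 1*64 - 24) = 5*(1 - 64 - 24) = 5*(-87) = -435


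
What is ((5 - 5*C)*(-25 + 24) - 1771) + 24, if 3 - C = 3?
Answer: -1752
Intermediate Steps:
C = 0 (C = 3 - 1*3 = 3 - 3 = 0)
((5 - 5*C)*(-25 + 24) - 1771) + 24 = ((5 - 5*0)*(-25 + 24) - 1771) + 24 = ((5 + 0)*(-1) - 1771) + 24 = (5*(-1) - 1771) + 24 = (-5 - 1771) + 24 = -1776 + 24 = -1752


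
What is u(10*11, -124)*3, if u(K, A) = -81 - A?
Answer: 129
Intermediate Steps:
u(10*11, -124)*3 = (-81 - 1*(-124))*3 = (-81 + 124)*3 = 43*3 = 129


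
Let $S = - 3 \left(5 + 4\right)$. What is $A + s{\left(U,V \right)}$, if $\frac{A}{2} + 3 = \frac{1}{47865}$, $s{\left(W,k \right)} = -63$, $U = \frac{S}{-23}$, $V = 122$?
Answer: $- \frac{3302683}{47865} \approx -69.0$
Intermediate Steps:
$S = -27$ ($S = \left(-3\right) 9 = -27$)
$U = \frac{27}{23}$ ($U = - \frac{27}{-23} = \left(-27\right) \left(- \frac{1}{23}\right) = \frac{27}{23} \approx 1.1739$)
$A = - \frac{287188}{47865}$ ($A = -6 + \frac{2}{47865} = - \frac{287188}{47865} \approx -6.0$)
$A + s{\left(U,V \right)} = - \frac{287188}{47865} - 63 = - \frac{3302683}{47865}$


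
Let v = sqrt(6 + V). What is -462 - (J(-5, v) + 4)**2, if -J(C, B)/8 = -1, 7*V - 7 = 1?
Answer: -606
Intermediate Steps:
V = 8/7 (V = 1 + (1/7)*1 = 1 + 1/7 = 8/7 ≈ 1.1429)
v = 5*sqrt(14)/7 (v = sqrt(6 + 8/7) = sqrt(50/7) = 5*sqrt(14)/7 ≈ 2.6726)
J(C, B) = 8 (J(C, B) = -8*(-1) = 8)
-462 - (J(-5, v) + 4)**2 = -462 - (8 + 4)**2 = -462 - 1*12**2 = -462 - 1*144 = -462 - 144 = -606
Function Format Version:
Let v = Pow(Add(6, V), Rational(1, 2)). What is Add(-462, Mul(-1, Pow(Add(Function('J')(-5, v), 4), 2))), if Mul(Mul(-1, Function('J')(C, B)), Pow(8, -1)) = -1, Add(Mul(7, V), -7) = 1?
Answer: -606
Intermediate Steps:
V = Rational(8, 7) (V = Add(1, Mul(Rational(1, 7), 1)) = Add(1, Rational(1, 7)) = Rational(8, 7) ≈ 1.1429)
v = Mul(Rational(5, 7), Pow(14, Rational(1, 2))) (v = Pow(Add(6, Rational(8, 7)), Rational(1, 2)) = Pow(Rational(50, 7), Rational(1, 2)) = Mul(Rational(5, 7), Pow(14, Rational(1, 2))) ≈ 2.6726)
Function('J')(C, B) = 8 (Function('J')(C, B) = Mul(-8, -1) = 8)
Add(-462, Mul(-1, Pow(Add(Function('J')(-5, v), 4), 2))) = Add(-462, Mul(-1, Pow(Add(8, 4), 2))) = Add(-462, Mul(-1, Pow(12, 2))) = Add(-462, Mul(-1, 144)) = Add(-462, -144) = -606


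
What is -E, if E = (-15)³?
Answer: 3375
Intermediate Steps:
E = -3375
-E = -1*(-3375) = 3375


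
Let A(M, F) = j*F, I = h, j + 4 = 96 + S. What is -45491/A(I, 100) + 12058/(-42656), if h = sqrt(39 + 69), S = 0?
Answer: -32053089/6131800 ≈ -5.2274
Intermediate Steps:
j = 92 (j = -4 + (96 + 0) = -4 + 96 = 92)
h = 6*sqrt(3) (h = sqrt(108) = 6*sqrt(3) ≈ 10.392)
I = 6*sqrt(3) ≈ 10.392
A(M, F) = 92*F
-45491/A(I, 100) + 12058/(-42656) = -45491/(92*100) + 12058/(-42656) = -45491/9200 + 12058*(-1/42656) = -45491*1/9200 - 6029/21328 = -45491/9200 - 6029/21328 = -32053089/6131800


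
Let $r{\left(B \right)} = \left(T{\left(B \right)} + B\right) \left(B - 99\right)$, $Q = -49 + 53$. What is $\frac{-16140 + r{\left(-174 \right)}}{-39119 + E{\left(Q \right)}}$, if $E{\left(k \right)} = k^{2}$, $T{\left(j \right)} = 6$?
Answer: $- \frac{29724}{39103} \approx -0.76015$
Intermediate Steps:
$Q = 4$
$r{\left(B \right)} = \left(-99 + B\right) \left(6 + B\right)$ ($r{\left(B \right)} = \left(6 + B\right) \left(B - 99\right) = \left(6 + B\right) \left(-99 + B\right) = \left(-99 + B\right) \left(6 + B\right)$)
$\frac{-16140 + r{\left(-174 \right)}}{-39119 + E{\left(Q \right)}} = \frac{-16140 - \left(-15588 - 30276\right)}{-39119 + 4^{2}} = \frac{-16140 + \left(-594 + 30276 + 16182\right)}{-39119 + 16} = \frac{-16140 + 45864}{-39103} = 29724 \left(- \frac{1}{39103}\right) = - \frac{29724}{39103}$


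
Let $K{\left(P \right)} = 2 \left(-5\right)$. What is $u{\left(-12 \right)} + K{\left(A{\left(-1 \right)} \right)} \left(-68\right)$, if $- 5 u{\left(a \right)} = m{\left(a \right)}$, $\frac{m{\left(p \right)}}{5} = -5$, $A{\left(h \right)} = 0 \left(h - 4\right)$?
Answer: $685$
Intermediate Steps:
$A{\left(h \right)} = 0$ ($A{\left(h \right)} = 0 \left(-4 + h\right) = 0$)
$m{\left(p \right)} = -25$ ($m{\left(p \right)} = 5 \left(-5\right) = -25$)
$u{\left(a \right)} = 5$ ($u{\left(a \right)} = \left(- \frac{1}{5}\right) \left(-25\right) = 5$)
$K{\left(P \right)} = -10$
$u{\left(-12 \right)} + K{\left(A{\left(-1 \right)} \right)} \left(-68\right) = 5 - -680 = 5 + 680 = 685$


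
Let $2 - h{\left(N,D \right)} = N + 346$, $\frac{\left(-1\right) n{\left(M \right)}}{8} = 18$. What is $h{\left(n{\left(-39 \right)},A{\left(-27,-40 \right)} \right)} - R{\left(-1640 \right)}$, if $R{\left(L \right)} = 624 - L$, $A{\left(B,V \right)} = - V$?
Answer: $-2464$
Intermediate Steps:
$n{\left(M \right)} = -144$ ($n{\left(M \right)} = \left(-8\right) 18 = -144$)
$h{\left(N,D \right)} = -344 - N$ ($h{\left(N,D \right)} = 2 - \left(N + 346\right) = 2 - \left(346 + N\right) = -344 - N$)
$h{\left(n{\left(-39 \right)},A{\left(-27,-40 \right)} \right)} - R{\left(-1640 \right)} = \left(-344 - -144\right) - \left(624 - -1640\right) = \left(-344 + 144\right) - \left(624 + 1640\right) = -200 - 2264 = -2464$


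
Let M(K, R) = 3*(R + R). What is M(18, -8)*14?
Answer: -672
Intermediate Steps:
M(K, R) = 6*R (M(K, R) = 3*(2*R) = 6*R)
M(18, -8)*14 = (6*(-8))*14 = -48*14 = -672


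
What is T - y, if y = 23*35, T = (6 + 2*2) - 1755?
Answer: -2550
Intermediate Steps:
T = -1745 (T = (6 + 4) - 1755 = 10 - 1755 = -1745)
y = 805
T - y = -1745 - 1*805 = -1745 - 805 = -2550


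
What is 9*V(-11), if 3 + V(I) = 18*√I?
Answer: -27 + 162*I*√11 ≈ -27.0 + 537.29*I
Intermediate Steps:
V(I) = -3 + 18*√I
9*V(-11) = 9*(-3 + 18*√(-11)) = 9*(-3 + 18*(I*√11)) = 9*(-3 + 18*I*√11) = -27 + 162*I*√11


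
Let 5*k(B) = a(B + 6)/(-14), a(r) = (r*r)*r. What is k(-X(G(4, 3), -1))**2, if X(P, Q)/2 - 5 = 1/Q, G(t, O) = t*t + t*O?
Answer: 16/1225 ≈ 0.013061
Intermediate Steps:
G(t, O) = t**2 + O*t
a(r) = r**3 (a(r) = r**2*r = r**3)
X(P, Q) = 10 + 2/Q
k(B) = -(6 + B)**3/70 (k(B) = ((B + 6)**3/(-14))/5 = ((6 + B)**3*(-1/14))/5 = (-(6 + B)**3/14)/5 = -(6 + B)**3/70)
k(-X(G(4, 3), -1))**2 = (-(6 - (10 + 2/(-1)))**3/70)**2 = (-(6 - (10 + 2*(-1)))**3/70)**2 = (-(6 - (10 - 2))**3/70)**2 = (-(6 - 1*8)**3/70)**2 = (-(6 - 8)**3/70)**2 = (-1/70*(-2)**3)**2 = (-1/70*(-8))**2 = (4/35)**2 = 16/1225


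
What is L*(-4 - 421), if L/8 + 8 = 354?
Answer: -1176400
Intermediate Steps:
L = 2768 (L = -64 + 8*354 = -64 + 2832 = 2768)
L*(-4 - 421) = 2768*(-4 - 421) = 2768*(-425) = -1176400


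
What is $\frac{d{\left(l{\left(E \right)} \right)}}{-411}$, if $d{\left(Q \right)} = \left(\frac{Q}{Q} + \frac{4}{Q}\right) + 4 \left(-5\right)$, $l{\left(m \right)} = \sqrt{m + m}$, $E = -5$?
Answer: $\frac{19}{411} + \frac{2 i \sqrt{10}}{2055} \approx 0.046229 + 0.0030776 i$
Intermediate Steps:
$l{\left(m \right)} = \sqrt{2} \sqrt{m}$ ($l{\left(m \right)} = \sqrt{2 m} = \sqrt{2} \sqrt{m}$)
$d{\left(Q \right)} = -19 + \frac{4}{Q}$ ($d{\left(Q \right)} = \left(1 + \frac{4}{Q}\right) - 20 = -19 + \frac{4}{Q}$)
$\frac{d{\left(l{\left(E \right)} \right)}}{-411} = \frac{-19 + \frac{4}{\sqrt{2} \sqrt{-5}}}{-411} = - \frac{-19 + \frac{4}{\sqrt{2} i \sqrt{5}}}{411} = - \frac{-19 + \frac{4}{i \sqrt{10}}}{411} = - \frac{-19 + 4 \left(- \frac{i \sqrt{10}}{10}\right)}{411} = - \frac{-19 - \frac{2 i \sqrt{10}}{5}}{411} = \frac{19}{411} + \frac{2 i \sqrt{10}}{2055}$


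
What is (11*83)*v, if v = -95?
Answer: -86735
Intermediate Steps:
(11*83)*v = (11*83)*(-95) = 913*(-95) = -86735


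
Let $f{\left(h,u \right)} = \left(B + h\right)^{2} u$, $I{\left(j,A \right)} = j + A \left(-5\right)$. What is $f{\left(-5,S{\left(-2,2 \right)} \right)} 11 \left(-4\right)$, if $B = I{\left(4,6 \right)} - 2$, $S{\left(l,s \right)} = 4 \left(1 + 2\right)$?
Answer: $-574992$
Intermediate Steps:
$I{\left(j,A \right)} = j - 5 A$
$S{\left(l,s \right)} = 12$ ($S{\left(l,s \right)} = 4 \cdot 3 = 12$)
$B = -28$ ($B = \left(4 - 30\right) - 2 = -26 - 2 = -28$)
$f{\left(h,u \right)} = u \left(-28 + h\right)^{2}$ ($f{\left(h,u \right)} = \left(-28 + h\right)^{2} u = u \left(-28 + h\right)^{2}$)
$f{\left(-5,S{\left(-2,2 \right)} \right)} 11 \left(-4\right) = 12 \left(-28 - 5\right)^{2} \cdot 11 \left(-4\right) = 12 \left(-33\right)^{2} \cdot 11 \left(-4\right) = 12 \cdot 1089 \cdot 11 \left(-4\right) = 13068 \cdot 11 \left(-4\right) = 143748 \left(-4\right) = -574992$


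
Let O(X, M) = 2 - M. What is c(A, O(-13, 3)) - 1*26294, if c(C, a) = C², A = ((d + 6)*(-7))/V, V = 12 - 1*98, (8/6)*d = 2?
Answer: -777870671/29584 ≈ -26294.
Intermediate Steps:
d = 3/2 (d = (¾)*2 = 3/2 ≈ 1.5000)
V = -86 (V = 12 - 98 = -86)
A = 105/172 (A = ((3/2 + 6)*(-7))/(-86) = ((15/2)*(-7))*(-1/86) = -105/2*(-1/86) = 105/172 ≈ 0.61047)
c(A, O(-13, 3)) - 1*26294 = (105/172)² - 1*26294 = 11025/29584 - 26294 = -777870671/29584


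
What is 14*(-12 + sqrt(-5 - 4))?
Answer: -168 + 42*I ≈ -168.0 + 42.0*I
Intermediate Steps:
14*(-12 + sqrt(-5 - 4)) = 14*(-12 + sqrt(-9)) = 14*(-12 + 3*I) = -168 + 42*I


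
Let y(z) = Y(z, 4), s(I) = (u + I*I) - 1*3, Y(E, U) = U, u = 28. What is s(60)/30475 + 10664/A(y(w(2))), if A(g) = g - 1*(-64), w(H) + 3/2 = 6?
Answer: 3252319/20723 ≈ 156.94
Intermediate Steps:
w(H) = 9/2 (w(H) = -3/2 + 6 = 9/2)
s(I) = 25 + I**2 (s(I) = (28 + I*I) - 1*3 = (28 + I**2) - 3 = 25 + I**2)
y(z) = 4
A(g) = 64 + g (A(g) = g + 64 = 64 + g)
s(60)/30475 + 10664/A(y(w(2))) = (25 + 60**2)/30475 + 10664/(64 + 4) = (25 + 3600)*(1/30475) + 10664/68 = 3625*(1/30475) + 10664*(1/68) = 145/1219 + 2666/17 = 3252319/20723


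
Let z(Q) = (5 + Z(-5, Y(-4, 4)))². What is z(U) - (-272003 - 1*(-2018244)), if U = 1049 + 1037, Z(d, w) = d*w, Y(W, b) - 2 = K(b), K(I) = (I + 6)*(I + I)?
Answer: -1582216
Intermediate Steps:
K(I) = 2*I*(6 + I) (K(I) = (6 + I)*(2*I) = 2*I*(6 + I))
Y(W, b) = 2 + 2*b*(6 + b)
U = 2086
z(Q) = 164025 (z(Q) = (5 - 5*(2 + 2*4*(6 + 4)))² = (5 - 5*(2 + 2*4*10))² = (5 - 5*(2 + 80))² = (5 - 5*82)² = (5 - 410)² = (-405)² = 164025)
z(U) - (-272003 - 1*(-2018244)) = 164025 - (-272003 - 1*(-2018244)) = 164025 - (-272003 + 2018244) = 164025 - 1*1746241 = 164025 - 1746241 = -1582216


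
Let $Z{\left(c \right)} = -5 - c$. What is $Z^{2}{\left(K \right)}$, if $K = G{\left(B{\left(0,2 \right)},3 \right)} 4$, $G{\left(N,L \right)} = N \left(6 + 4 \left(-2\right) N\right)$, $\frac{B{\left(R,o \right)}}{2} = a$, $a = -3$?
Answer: $1666681$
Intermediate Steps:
$B{\left(R,o \right)} = -6$ ($B{\left(R,o \right)} = 2 \left(-3\right) = -6$)
$G{\left(N,L \right)} = N \left(6 - 8 N\right)$
$K = -1296$ ($K = 2 \left(-6\right) \left(3 - -24\right) 4 = 2 \left(-6\right) \left(3 + 24\right) 4 = 2 \left(-6\right) 27 \cdot 4 = \left(-324\right) 4 = -1296$)
$Z^{2}{\left(K \right)} = \left(-5 - -1296\right)^{2} = \left(-5 + 1296\right)^{2} = 1291^{2} = 1666681$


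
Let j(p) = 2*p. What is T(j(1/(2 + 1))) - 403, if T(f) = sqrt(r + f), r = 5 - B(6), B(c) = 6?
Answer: -403 + I*sqrt(3)/3 ≈ -403.0 + 0.57735*I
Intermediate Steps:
r = -1 (r = 5 - 1*6 = 5 - 6 = -1)
T(f) = sqrt(-1 + f)
T(j(1/(2 + 1))) - 403 = sqrt(-1 + 2/(2 + 1)) - 403 = sqrt(-1 + 2/3) - 403 = sqrt(-1/3) - 403 = I*sqrt(3)/3 - 403 = -403 + I*sqrt(3)/3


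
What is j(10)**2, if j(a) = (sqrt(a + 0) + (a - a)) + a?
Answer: (10 + sqrt(10))**2 ≈ 173.25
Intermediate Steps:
j(a) = a + sqrt(a) (j(a) = (sqrt(a) + 0) + a = sqrt(a) + a = a + sqrt(a))
j(10)**2 = (10 + sqrt(10))**2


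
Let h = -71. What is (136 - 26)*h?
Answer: -7810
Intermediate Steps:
(136 - 26)*h = (136 - 26)*(-71) = 110*(-71) = -7810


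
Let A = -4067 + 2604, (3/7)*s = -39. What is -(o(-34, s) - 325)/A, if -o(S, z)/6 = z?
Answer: 221/1463 ≈ 0.15106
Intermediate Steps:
s = -91 (s = (7/3)*(-39) = -91)
o(S, z) = -6*z
A = -1463
-(o(-34, s) - 325)/A = -(-6*(-91) - 325)/(-1463) = -(546 - 325)*(-1)/1463 = -221*(-1)/1463 = -1*(-221/1463) = 221/1463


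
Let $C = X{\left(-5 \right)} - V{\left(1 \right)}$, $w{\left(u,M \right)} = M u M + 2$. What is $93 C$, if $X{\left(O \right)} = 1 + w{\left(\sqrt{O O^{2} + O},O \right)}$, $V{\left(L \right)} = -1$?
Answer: $372 + 2325 i \sqrt{130} \approx 372.0 + 26509.0 i$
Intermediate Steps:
$w{\left(u,M \right)} = 2 + u M^{2}$ ($w{\left(u,M \right)} = u M^{2} + 2 = 2 + u M^{2}$)
$X{\left(O \right)} = 3 + O^{2} \sqrt{O + O^{3}}$ ($X{\left(O \right)} = 1 + \left(2 + \sqrt{O O^{2} + O} O^{2}\right) = 1 + \left(2 + \sqrt{O^{3} + O} O^{2}\right) = 1 + \left(2 + \sqrt{O + O^{3}} O^{2}\right) = 1 + \left(2 + O^{2} \sqrt{O + O^{3}}\right) = 3 + O^{2} \sqrt{O + O^{3}}$)
$C = 4 + 25 i \sqrt{130}$ ($C = \left(3 + \left(-5\right)^{2} \sqrt{-5 + \left(-5\right)^{3}}\right) - -1 = \left(3 + 25 \sqrt{-5 - 125}\right) + 1 = \left(3 + 25 \sqrt{-130}\right) + 1 = \left(3 + 25 i \sqrt{130}\right) + 1 = 4 + 25 i \sqrt{130} \approx 4.0 + 285.04 i$)
$93 C = 93 \left(4 + 25 i \sqrt{130}\right) = 372 + 2325 i \sqrt{130}$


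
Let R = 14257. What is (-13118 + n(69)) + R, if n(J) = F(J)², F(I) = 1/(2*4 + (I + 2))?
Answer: 7108500/6241 ≈ 1139.0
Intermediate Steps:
F(I) = 1/(10 + I) (F(I) = 1/(8 + (2 + I)) = 1/(10 + I))
n(J) = (10 + J)⁻² (n(J) = (1/(10 + J))² = (10 + J)⁻²)
(-13118 + n(69)) + R = (-13118 + (10 + 69)⁻²) + 14257 = (-13118 + 79⁻²) + 14257 = (-13118 + 1/6241) + 14257 = -81869437/6241 + 14257 = 7108500/6241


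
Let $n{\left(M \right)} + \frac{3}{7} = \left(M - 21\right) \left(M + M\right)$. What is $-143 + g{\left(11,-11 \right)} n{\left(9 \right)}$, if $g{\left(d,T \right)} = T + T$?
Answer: $\frac{32329}{7} \approx 4618.4$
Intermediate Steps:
$g{\left(d,T \right)} = 2 T$
$n{\left(M \right)} = - \frac{3}{7} + 2 M \left(-21 + M\right)$ ($n{\left(M \right)} = - \frac{3}{7} + \left(M - 21\right) \left(M + M\right) = - \frac{3}{7} + \left(-21 + M\right) 2 M = - \frac{3}{7} + 2 M \left(-21 + M\right)$)
$-143 + g{\left(11,-11 \right)} n{\left(9 \right)} = -143 + 2 \left(-11\right) \left(- \frac{3}{7} - 378 + 2 \cdot 9^{2}\right) = -143 - 22 \left(- \frac{3}{7} - 378 + 2 \cdot 81\right) = -143 - 22 \left(- \frac{3}{7} - 378 + 162\right) = -143 - - \frac{33330}{7} = -143 + \frac{33330}{7} = \frac{32329}{7}$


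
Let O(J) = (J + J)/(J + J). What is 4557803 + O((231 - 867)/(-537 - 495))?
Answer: 4557804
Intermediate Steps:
O(J) = 1 (O(J) = (2*J)/((2*J)) = (2*J)*(1/(2*J)) = 1)
4557803 + O((231 - 867)/(-537 - 495)) = 4557803 + 1 = 4557804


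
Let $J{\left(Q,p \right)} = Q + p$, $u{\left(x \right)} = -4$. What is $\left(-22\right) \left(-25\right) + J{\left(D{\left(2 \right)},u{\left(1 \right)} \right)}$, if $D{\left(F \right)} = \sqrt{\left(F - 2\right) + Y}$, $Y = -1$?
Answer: $546 + i \approx 546.0 + 1.0 i$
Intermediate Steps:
$D{\left(F \right)} = \sqrt{-3 + F}$ ($D{\left(F \right)} = \sqrt{\left(F - 2\right) - 1} = \sqrt{\left(-2 + F\right) - 1} = \sqrt{-3 + F}$)
$\left(-22\right) \left(-25\right) + J{\left(D{\left(2 \right)},u{\left(1 \right)} \right)} = \left(-22\right) \left(-25\right) - \left(4 - \sqrt{-3 + 2}\right) = 550 - \left(4 - \sqrt{-1}\right) = 550 - \left(4 - i\right) = 546 + i$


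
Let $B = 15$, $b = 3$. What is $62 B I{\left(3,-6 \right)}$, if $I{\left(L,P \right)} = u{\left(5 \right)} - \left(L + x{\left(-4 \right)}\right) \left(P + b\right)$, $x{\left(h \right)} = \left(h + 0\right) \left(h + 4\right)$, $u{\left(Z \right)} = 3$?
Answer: $11160$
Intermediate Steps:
$x{\left(h \right)} = h \left(4 + h\right)$
$I{\left(L,P \right)} = 3 - L \left(3 + P\right)$ ($I{\left(L,P \right)} = 3 - \left(L - 4 \left(4 - 4\right)\right) \left(P + 3\right) = 3 - \left(L - 0\right) \left(3 + P\right) = 3 - \left(L + 0\right) \left(3 + P\right) = 3 - L \left(3 + P\right)$)
$62 B I{\left(3,-6 \right)} = 62 \cdot 15 \left(3 - 9 - 3 \left(-6\right)\right) = 930 \left(3 - 9 + 18\right) = 930 \cdot 12 = 11160$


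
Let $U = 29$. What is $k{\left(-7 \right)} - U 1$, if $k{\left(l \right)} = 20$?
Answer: $-9$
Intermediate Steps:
$k{\left(-7 \right)} - U 1 = 20 - 29 \cdot 1 = 20 - 29 = -9$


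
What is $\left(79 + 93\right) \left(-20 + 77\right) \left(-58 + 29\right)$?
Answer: $-284316$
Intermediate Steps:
$\left(79 + 93\right) \left(-20 + 77\right) \left(-58 + 29\right) = 172 \cdot 57 \left(-29\right) = 172 \left(-1653\right) = -284316$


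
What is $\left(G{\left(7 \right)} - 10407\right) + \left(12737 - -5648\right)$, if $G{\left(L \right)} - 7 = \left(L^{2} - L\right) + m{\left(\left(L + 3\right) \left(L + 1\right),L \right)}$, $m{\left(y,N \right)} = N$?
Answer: $8034$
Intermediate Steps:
$G{\left(L \right)} = 7 + L^{2}$ ($G{\left(L \right)} = 7 + \left(\left(L^{2} - L\right) + L\right) = 7 + L^{2}$)
$\left(G{\left(7 \right)} - 10407\right) + \left(12737 - -5648\right) = \left(\left(7 + 7^{2}\right) - 10407\right) + \left(12737 - -5648\right) = \left(\left(7 + 49\right) - 10407\right) + \left(12737 + 5648\right) = \left(56 - 10407\right) + 18385 = -10351 + 18385 = 8034$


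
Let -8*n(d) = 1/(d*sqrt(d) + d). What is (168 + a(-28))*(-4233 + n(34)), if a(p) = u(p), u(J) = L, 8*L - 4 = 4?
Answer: -6421223783/8976 - 169*sqrt(34)/8976 ≈ -7.1538e+5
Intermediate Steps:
L = 1 (L = 1/2 + (1/8)*4 = 1/2 + 1/2 = 1)
n(d) = -1/(8*(d + d**(3/2))) (n(d) = -1/(8*(d*sqrt(d) + d)) = -1/(8*(d**(3/2) + d)) = -1/(8*(d + d**(3/2))))
u(J) = 1
a(p) = 1
(168 + a(-28))*(-4233 + n(34)) = (168 + 1)*(-4233 - 1/(8*34 + 8*34**(3/2))) = 169*(-4233 - 1/(272 + 8*(34*sqrt(34)))) = 169*(-4233 - 1/(272 + 272*sqrt(34))) = -715377 - 169/(272 + 272*sqrt(34))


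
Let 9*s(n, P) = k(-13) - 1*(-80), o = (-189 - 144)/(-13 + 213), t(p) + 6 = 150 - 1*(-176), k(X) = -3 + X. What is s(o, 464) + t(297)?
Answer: 2944/9 ≈ 327.11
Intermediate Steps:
t(p) = 320 (t(p) = -6 + (150 - 1*(-176)) = -6 + (150 + 176) = -6 + 326 = 320)
o = -333/200 ≈ -1.6650
s(n, P) = 64/9 (s(n, P) = ((-3 - 13) - 1*(-80))/9 = (-16 + 80)/9 = (1/9)*64 = 64/9)
s(o, 464) + t(297) = 64/9 + 320 = 2944/9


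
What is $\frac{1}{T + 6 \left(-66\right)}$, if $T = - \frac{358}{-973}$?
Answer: $- \frac{973}{384950} \approx -0.0025276$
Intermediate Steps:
$T = \frac{358}{973}$ ($T = \left(-358\right) \left(- \frac{1}{973}\right) = \frac{358}{973} \approx 0.36793$)
$\frac{1}{T + 6 \left(-66\right)} = \frac{1}{\frac{358}{973} + 6 \left(-66\right)} = \frac{1}{\frac{358}{973} - 396} = \frac{1}{- \frac{384950}{973}} = - \frac{973}{384950}$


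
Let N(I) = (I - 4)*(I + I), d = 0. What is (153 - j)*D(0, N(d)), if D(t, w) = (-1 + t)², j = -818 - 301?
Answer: 1272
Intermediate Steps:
j = -1119
N(I) = 2*I*(-4 + I) (N(I) = (-4 + I)*(2*I) = 2*I*(-4 + I))
(153 - j)*D(0, N(d)) = (153 - 1*(-1119))*(-1 + 0)² = (153 + 1119)*(-1)² = 1272*1 = 1272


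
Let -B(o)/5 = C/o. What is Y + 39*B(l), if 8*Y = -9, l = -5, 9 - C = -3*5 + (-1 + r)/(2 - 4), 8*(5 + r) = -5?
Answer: 12891/16 ≈ 805.69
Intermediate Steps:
r = -45/8 (r = -5 + (⅛)*(-5) = -5 - 5/8 = -45/8 ≈ -5.6250)
C = 331/16 (C = 9 - (-3*5 + (-1 - 45/8)/(2 - 4)) = 9 - (-15 - 53/8/(-2)) = 9 - (-15 - 53/8*(-½)) = 9 - (-15 + 53/16) = 9 - 1*(-187/16) = 9 + 187/16 = 331/16 ≈ 20.688)
B(o) = -1655/(16*o)
Y = -9/8 (Y = (⅛)*(-9) = -9/8 ≈ -1.1250)
Y + 39*B(l) = -9/8 + 39*(-1655/16/(-5)) = -9/8 + 39*(-1655/16*(-⅕)) = -9/8 + 39*(331/16) = -9/8 + 12909/16 = 12891/16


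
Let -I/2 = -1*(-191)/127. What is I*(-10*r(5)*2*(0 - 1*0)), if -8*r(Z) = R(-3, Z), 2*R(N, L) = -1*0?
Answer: 0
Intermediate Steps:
R(N, L) = 0 (R(N, L) = (-1*0)/2 = (½)*0 = 0)
r(Z) = 0 (r(Z) = -⅛*0 = 0)
I = -382/127 (I = -2*(-1*(-191))/127 = -382/127 ≈ -3.0079)
I*(-10*r(5)*2*(0 - 1*0)) = -(-3820)*(0*2)*(0 - 1*0)/127 = -(-3820)*0*(0 + 0)/127 = -(-3820)*0*0/127 = -(-3820)*0/127 = -382/127*0 = 0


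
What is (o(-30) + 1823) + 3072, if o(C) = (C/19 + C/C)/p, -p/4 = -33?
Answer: 1116059/228 ≈ 4895.0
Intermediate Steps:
p = 132 (p = -4*(-33) = 132)
o(C) = 1/132 + C/2508 (o(C) = (C/19 + C/C)/132 = (C*(1/19) + 1)*(1/132) = (C/19 + 1)*(1/132) = (1 + C/19)*(1/132) = 1/132 + C/2508)
(o(-30) + 1823) + 3072 = ((1/132 + (1/2508)*(-30)) + 1823) + 3072 = ((1/132 - 5/418) + 1823) + 3072 = (-1/228 + 1823) + 3072 = 415643/228 + 3072 = 1116059/228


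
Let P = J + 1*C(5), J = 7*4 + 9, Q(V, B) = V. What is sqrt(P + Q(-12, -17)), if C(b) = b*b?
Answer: 5*sqrt(2) ≈ 7.0711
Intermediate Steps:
C(b) = b**2
J = 37 (J = 28 + 9 = 37)
P = 62 (P = 37 + 1*5**2 = 37 + 1*25 = 37 + 25 = 62)
sqrt(P + Q(-12, -17)) = sqrt(62 - 12) = sqrt(50) = 5*sqrt(2)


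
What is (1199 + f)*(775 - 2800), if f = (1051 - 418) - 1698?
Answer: -271350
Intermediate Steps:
f = -1065 (f = 633 - 1698 = -1065)
(1199 + f)*(775 - 2800) = (1199 - 1065)*(775 - 2800) = 134*(-2025) = -271350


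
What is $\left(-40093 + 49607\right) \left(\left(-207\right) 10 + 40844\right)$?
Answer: $368895836$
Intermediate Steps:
$\left(-40093 + 49607\right) \left(\left(-207\right) 10 + 40844\right) = 9514 \left(-2070 + 40844\right) = 9514 \cdot 38774 = 368895836$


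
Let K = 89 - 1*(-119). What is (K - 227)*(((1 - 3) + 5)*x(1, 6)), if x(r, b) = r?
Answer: -57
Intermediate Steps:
K = 208 (K = 89 + 119 = 208)
(K - 227)*(((1 - 3) + 5)*x(1, 6)) = (208 - 227)*(((1 - 3) + 5)*1) = -19*(-2 + 5) = -57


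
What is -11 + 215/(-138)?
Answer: -1733/138 ≈ -12.558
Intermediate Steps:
-11 + 215/(-138) = -11 - 1/138*215 = -11 - 215/138 = -1733/138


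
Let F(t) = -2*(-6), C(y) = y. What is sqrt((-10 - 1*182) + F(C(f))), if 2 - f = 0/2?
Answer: 6*I*sqrt(5) ≈ 13.416*I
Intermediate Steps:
f = 2 (f = 2 - 0/2 = 2 - 1*0 = 2 + 0 = 2)
F(t) = 12
sqrt((-10 - 1*182) + F(C(f))) = sqrt((-10 - 1*182) + 12) = sqrt((-10 - 182) + 12) = sqrt(-192 + 12) = sqrt(-180) = 6*I*sqrt(5)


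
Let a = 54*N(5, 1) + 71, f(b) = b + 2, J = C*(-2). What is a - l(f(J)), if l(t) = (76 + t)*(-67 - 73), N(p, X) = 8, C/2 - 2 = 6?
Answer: 6943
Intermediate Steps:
C = 16 (C = 4 + 2*6 = 4 + 12 = 16)
J = -32 (J = 16*(-2) = -32)
f(b) = 2 + b
l(t) = -10640 - 140*t (l(t) = (76 + t)*(-140) = -10640 - 140*t)
a = 503 (a = 54*8 + 71 = 432 + 71 = 503)
a - l(f(J)) = 503 - (-10640 - 140*(2 - 32)) = 503 - (-10640 - 140*(-30)) = 503 - (-10640 + 4200) = 503 - 1*(-6440) = 503 + 6440 = 6943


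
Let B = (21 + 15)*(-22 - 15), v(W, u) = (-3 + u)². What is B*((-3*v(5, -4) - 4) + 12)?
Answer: 185148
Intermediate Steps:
B = -1332 (B = 36*(-37) = -1332)
B*((-3*v(5, -4) - 4) + 12) = -1332*((-3*(-3 - 4)² - 4) + 12) = -1332*((-3*(-7)² - 4) + 12) = -1332*((-3*49 - 4) + 12) = -1332*((-147 - 4) + 12) = -1332*(-151 + 12) = -1332*(-139) = 185148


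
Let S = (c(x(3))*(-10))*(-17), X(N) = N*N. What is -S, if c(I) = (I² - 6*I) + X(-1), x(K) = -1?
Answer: -1360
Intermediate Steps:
X(N) = N²
c(I) = 1 + I² - 6*I (c(I) = (I² - 6*I) + (-1)² = (I² - 6*I) + 1 = 1 + I² - 6*I)
S = 1360 (S = ((1 + (-1)² - 6*(-1))*(-10))*(-17) = ((1 + 1 + 6)*(-10))*(-17) = (8*(-10))*(-17) = -80*(-17) = 1360)
-S = -1*1360 = -1360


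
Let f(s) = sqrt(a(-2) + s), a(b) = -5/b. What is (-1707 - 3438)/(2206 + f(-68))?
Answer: -3242820/1390429 + 735*I*sqrt(262)/1390429 ≈ -2.3322 + 0.0085564*I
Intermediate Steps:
f(s) = sqrt(5/2 + s) (f(s) = sqrt(-5/(-2) + s) = sqrt(-5*(-1/2) + s) = sqrt(5/2 + s))
(-1707 - 3438)/(2206 + f(-68)) = (-1707 - 3438)/(2206 + sqrt(10 + 4*(-68))/2) = -5145/(2206 + sqrt(10 - 272)/2) = -5145/(2206 + sqrt(-262)/2) = -5145/(2206 + (I*sqrt(262))/2) = -5145/(2206 + I*sqrt(262)/2)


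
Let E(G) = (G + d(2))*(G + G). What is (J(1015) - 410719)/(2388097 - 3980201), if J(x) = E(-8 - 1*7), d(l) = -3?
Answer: 410179/1592104 ≈ 0.25763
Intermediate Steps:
E(G) = 2*G*(-3 + G) (E(G) = (G - 3)*(G + G) = (-3 + G)*(2*G) = 2*G*(-3 + G))
J(x) = 540 (J(x) = 2*(-8 - 1*7)*(-3 + (-8 - 1*7)) = 2*(-8 - 7)*(-3 + (-8 - 7)) = 2*(-15)*(-3 - 15) = 2*(-15)*(-18) = 540)
(J(1015) - 410719)/(2388097 - 3980201) = (540 - 410719)/(2388097 - 3980201) = -410179/(-1592104) = -410179*(-1/1592104) = 410179/1592104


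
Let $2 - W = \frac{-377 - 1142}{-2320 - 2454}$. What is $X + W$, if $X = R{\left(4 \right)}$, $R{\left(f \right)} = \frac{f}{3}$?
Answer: $\frac{199}{66} \approx 3.0152$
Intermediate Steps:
$R{\left(f \right)} = \frac{f}{3}$ ($R{\left(f \right)} = f \frac{1}{3} = \frac{f}{3}$)
$X = \frac{4}{3}$ ($X = \frac{1}{3} \cdot 4 = \frac{4}{3} \approx 1.3333$)
$W = \frac{37}{22}$ ($W = 2 - \frac{-377 - 1142}{-2320 - 2454} = 2 - - \frac{1519}{-4774} = 2 - \left(-1519\right) \left(- \frac{1}{4774}\right) = 2 - \frac{7}{22} = \frac{37}{22} \approx 1.6818$)
$X + W = \frac{4}{3} + \frac{37}{22} = \frac{199}{66}$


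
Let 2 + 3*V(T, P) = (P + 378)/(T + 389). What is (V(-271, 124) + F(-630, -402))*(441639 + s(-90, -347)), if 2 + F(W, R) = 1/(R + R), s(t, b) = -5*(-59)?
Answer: -13100470529/23718 ≈ -5.5234e+5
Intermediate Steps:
s(t, b) = 295
F(W, R) = -2 + 1/(2*R) (F(W, R) = -2 + 1/(R + R) = -2 + 1/(2*R))
V(T, P) = -2/3 + (378 + P)/(3*(389 + T)) (V(T, P) = -2/3 + ((P + 378)/(T + 389))/3 = -2/3 + ((378 + P)/(389 + T))/3 = -2/3 + (378 + P)/(3*(389 + T)))
(V(-271, 124) + F(-630, -402))*(441639 + s(-90, -347)) = ((-400 + 124 - 2*(-271))/(3*(389 - 271)) + (-2 + (1/2)/(-402)))*(441639 + 295) = ((1/3)*(-400 + 124 + 542)/118 + (-2 + (1/2)*(-1/402)))*441934 = ((1/3)*(1/118)*266 + (-2 - 1/804))*441934 = (133/177 - 1609/804)*441934 = -59287/47436*441934 = -13100470529/23718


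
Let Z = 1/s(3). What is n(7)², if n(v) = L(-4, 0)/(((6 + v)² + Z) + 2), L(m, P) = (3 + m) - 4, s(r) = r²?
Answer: 81/94864 ≈ 0.00085385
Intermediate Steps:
Z = ⅑ (Z = 1/(3²) = 1/9 = ⅑ ≈ 0.11111)
L(m, P) = -1 + m
n(v) = -5/(19/9 + (6 + v)²) (n(v) = (-1 - 4)/(((6 + v)² + ⅑) + 2) = -5/((⅑ + (6 + v)²) + 2) = -5/(19/9 + (6 + v)²))
n(7)² = (-45/(19 + 9*(6 + 7)²))² = (-45/(19 + 9*13²))² = (-45/(19 + 9*169))² = (-45/(19 + 1521))² = (-45/1540)² = (-45*1/1540)² = (-9/308)² = 81/94864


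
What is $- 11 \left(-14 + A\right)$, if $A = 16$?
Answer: $-22$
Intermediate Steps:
$- 11 \left(-14 + A\right) = - 11 \left(-14 + 16\right) = \left(-11\right) 2 = -22$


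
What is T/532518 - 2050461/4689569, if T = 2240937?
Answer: 3139040431785/832426634914 ≈ 3.7710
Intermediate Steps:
T/532518 - 2050461/4689569 = 2240937/532518 - 2050461/4689569 = 2240937*(1/532518) - 2050461*1/4689569 = 746979/177506 - 2050461/4689569 = 3139040431785/832426634914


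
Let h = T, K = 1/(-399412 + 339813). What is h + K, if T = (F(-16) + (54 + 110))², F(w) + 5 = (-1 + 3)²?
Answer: 1583485830/59599 ≈ 26569.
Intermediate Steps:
F(w) = -1 (F(w) = -5 + (-1 + 3)² = -5 + 2² = -5 + 4 = -1)
T = 26569 (T = (-1 + (54 + 110))² = (-1 + 164)² = 163² = 26569)
K = -1/59599 (K = 1/(-59599) = -1/59599 ≈ -1.6779e-5)
h = 26569
h + K = 26569 - 1/59599 = 1583485830/59599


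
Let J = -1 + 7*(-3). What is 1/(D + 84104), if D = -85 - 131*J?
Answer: 1/86901 ≈ 1.1507e-5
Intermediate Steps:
J = -22 (J = -1 - 21 = -22)
D = 2797 (D = -85 - 131*(-22) = -85 + 2882 = 2797)
1/(D + 84104) = 1/(2797 + 84104) = 1/86901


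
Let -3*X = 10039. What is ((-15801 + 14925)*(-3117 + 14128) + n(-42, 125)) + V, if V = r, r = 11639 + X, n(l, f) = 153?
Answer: -28911571/3 ≈ -9.6372e+6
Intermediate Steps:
X = -10039/3 (X = -⅓*10039 = -10039/3 ≈ -3346.3)
r = 24878/3 (r = 11639 - 10039/3 = 24878/3 ≈ 8292.7)
V = 24878/3 ≈ 8292.7
((-15801 + 14925)*(-3117 + 14128) + n(-42, 125)) + V = ((-15801 + 14925)*(-3117 + 14128) + 153) + 24878/3 = (-876*11011 + 153) + 24878/3 = (-9645636 + 153) + 24878/3 = -9645483 + 24878/3 = -28911571/3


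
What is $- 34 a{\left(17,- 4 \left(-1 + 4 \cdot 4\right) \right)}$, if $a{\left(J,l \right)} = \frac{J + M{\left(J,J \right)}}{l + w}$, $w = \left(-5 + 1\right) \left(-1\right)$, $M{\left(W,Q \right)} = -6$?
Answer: $\frac{187}{28} \approx 6.6786$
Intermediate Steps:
$w = 4$ ($w = \left(-4\right) \left(-1\right) = 4$)
$a{\left(J,l \right)} = \frac{-6 + J}{4 + l}$ ($a{\left(J,l \right)} = \frac{J - 6}{l + 4} = \frac{-6 + J}{4 + l}$)
$- 34 a{\left(17,- 4 \left(-1 + 4 \cdot 4\right) \right)} = - 34 \frac{-6 + 17}{4 - 4 \left(-1 + 4 \cdot 4\right)} = - 34 \frac{1}{4 - 4 \left(-1 + 16\right)} 11 = - 34 \frac{1}{4 - 60} \cdot 11 = - 34 \frac{1}{-56} \cdot 11 = - 34 \left(\left(- \frac{1}{56}\right) 11\right) = \left(-34\right) \left(- \frac{11}{56}\right) = \frac{187}{28}$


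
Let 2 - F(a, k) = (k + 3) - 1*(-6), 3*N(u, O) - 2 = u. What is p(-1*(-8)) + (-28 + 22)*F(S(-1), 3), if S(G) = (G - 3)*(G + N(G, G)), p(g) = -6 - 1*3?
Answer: 51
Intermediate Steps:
N(u, O) = ⅔ + u/3
p(g) = -9 (p(g) = -6 - 3 = -9)
S(G) = (-3 + G)*(⅔ + 4*G/3) (S(G) = (G - 3)*(G + (⅔ + G/3)) = (-3 + G)*(⅔ + 4*G/3))
F(a, k) = -7 - k (F(a, k) = 2 - ((k + 3) - 1*(-6)) = 2 - ((3 + k) + 6) = 2 - (9 + k) = 2 + (-9 - k) = -7 - k)
p(-1*(-8)) + (-28 + 22)*F(S(-1), 3) = -9 + (-28 + 22)*(-7 - 1*3) = -9 - 6*(-7 - 3) = -9 - 6*(-10) = -9 + 60 = 51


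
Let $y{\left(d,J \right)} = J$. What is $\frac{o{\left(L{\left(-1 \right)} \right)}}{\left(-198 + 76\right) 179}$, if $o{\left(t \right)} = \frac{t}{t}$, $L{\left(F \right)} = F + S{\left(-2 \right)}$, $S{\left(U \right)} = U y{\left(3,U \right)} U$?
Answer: $- \frac{1}{21838} \approx -4.5792 \cdot 10^{-5}$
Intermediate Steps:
$S{\left(U \right)} = U^{3}$ ($S{\left(U \right)} = U U U = U^{2} U = U^{3}$)
$L{\left(F \right)} = -8 + F$ ($L{\left(F \right)} = F + \left(-2\right)^{3} = F - 8 = -8 + F$)
$o{\left(t \right)} = 1$
$\frac{o{\left(L{\left(-1 \right)} \right)}}{\left(-198 + 76\right) 179} = 1 \frac{1}{\left(-198 + 76\right) 179} = 1 \frac{1}{\left(-122\right) 179} = 1 \frac{1}{-21838} = 1 \left(- \frac{1}{21838}\right) = - \frac{1}{21838}$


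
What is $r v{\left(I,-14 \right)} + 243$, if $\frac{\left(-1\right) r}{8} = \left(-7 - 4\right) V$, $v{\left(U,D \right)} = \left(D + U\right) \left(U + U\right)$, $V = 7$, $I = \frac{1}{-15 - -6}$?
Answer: $\frac{176147}{81} \approx 2174.7$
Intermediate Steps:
$I = - \frac{1}{9}$ ($I = \frac{1}{-15 + 6} = \frac{1}{-9} = - \frac{1}{9} \approx -0.11111$)
$v{\left(U,D \right)} = 2 U \left(D + U\right)$ ($v{\left(U,D \right)} = \left(D + U\right) 2 U = 2 U \left(D + U\right)$)
$r = 616$ ($r = - 8 \left(-7 - 4\right) 7 = - 8 \left(\left(-11\right) 7\right) = \left(-8\right) \left(-77\right) = 616$)
$r v{\left(I,-14 \right)} + 243 = 616 \cdot 2 \left(- \frac{1}{9}\right) \left(-14 - \frac{1}{9}\right) + 243 = 616 \cdot 2 \left(- \frac{1}{9}\right) \left(- \frac{127}{9}\right) + 243 = 616 \cdot \frac{254}{81} + 243 = \frac{156464}{81} + 243 = \frac{176147}{81}$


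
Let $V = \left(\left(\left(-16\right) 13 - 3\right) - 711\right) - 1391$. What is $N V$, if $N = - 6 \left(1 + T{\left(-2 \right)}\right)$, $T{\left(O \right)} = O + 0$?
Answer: $-13878$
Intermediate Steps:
$T{\left(O \right)} = O$
$N = 6$ ($N = - 6 \left(1 - 2\right) = \left(-6\right) \left(-1\right) = 6$)
$V = -2313$ ($V = \left(\left(-208 - 3\right) - 711\right) - 1391 = \left(-211 - 711\right) - 1391 = -922 - 1391 = -2313$)
$N V = 6 \left(-2313\right) = -13878$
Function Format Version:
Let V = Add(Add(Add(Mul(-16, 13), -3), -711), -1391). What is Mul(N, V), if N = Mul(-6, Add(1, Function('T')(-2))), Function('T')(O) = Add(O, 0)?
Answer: -13878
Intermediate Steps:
Function('T')(O) = O
N = 6 (N = Mul(-6, Add(1, -2)) = Mul(-6, -1) = 6)
V = -2313 (V = Add(Add(Add(-208, -3), -711), -1391) = Add(Add(-211, -711), -1391) = Add(-922, -1391) = -2313)
Mul(N, V) = Mul(6, -2313) = -13878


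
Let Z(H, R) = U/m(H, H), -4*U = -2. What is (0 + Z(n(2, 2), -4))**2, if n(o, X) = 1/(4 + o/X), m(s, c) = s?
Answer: 25/4 ≈ 6.2500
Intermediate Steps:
U = 1/2 (U = -1/4*(-2) = 1/2 ≈ 0.50000)
Z(H, R) = 1/(2*H)
(0 + Z(n(2, 2), -4))**2 = (0 + 1/(2*((2/(2 + 4*2)))))**2 = (0 + 1/(2*((2/(2 + 8)))))**2 = (0 + 1/(2*((2/10))))**2 = (0 + 1/(2*((2*(1/10)))))**2 = (0 + 1/(2*(1/5)))**2 = (0 + (1/2)*5)**2 = (0 + 5/2)**2 = (5/2)**2 = 25/4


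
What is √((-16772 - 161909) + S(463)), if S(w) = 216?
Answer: I*√178465 ≈ 422.45*I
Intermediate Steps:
√((-16772 - 161909) + S(463)) = √((-16772 - 161909) + 216) = √(-178681 + 216) = √(-178465) = I*√178465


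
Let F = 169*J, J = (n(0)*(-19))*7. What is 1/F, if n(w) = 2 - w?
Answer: -1/44954 ≈ -2.2245e-5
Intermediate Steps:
J = -266 (J = ((2 - 1*0)*(-19))*7 = ((2 + 0)*(-19))*7 = (2*(-19))*7 = -38*7 = -266)
F = -44954 (F = 169*(-266) = -44954)
1/F = 1/(-44954) = -1/44954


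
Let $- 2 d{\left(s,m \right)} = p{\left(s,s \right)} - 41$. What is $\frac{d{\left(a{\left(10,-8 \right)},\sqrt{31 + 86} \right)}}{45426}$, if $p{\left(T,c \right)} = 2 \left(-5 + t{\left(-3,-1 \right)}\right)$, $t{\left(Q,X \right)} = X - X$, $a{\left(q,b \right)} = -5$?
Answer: $\frac{17}{30284} \approx 0.00056135$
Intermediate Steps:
$t{\left(Q,X \right)} = 0$
$p{\left(T,c \right)} = -10$ ($p{\left(T,c \right)} = 2 \left(-5 + 0\right) = 2 \left(-5\right) = -10$)
$d{\left(s,m \right)} = \frac{51}{2}$ ($d{\left(s,m \right)} = - \frac{-10 - 41}{2} = \left(- \frac{1}{2}\right) \left(-51\right) = \frac{51}{2}$)
$\frac{d{\left(a{\left(10,-8 \right)},\sqrt{31 + 86} \right)}}{45426} = \frac{51}{2 \cdot 45426} = \frac{51}{2} \cdot \frac{1}{45426} = \frac{17}{30284}$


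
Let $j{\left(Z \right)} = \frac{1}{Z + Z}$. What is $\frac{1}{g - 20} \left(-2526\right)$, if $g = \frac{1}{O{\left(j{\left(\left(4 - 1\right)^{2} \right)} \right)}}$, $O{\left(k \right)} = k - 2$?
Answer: $\frac{44205}{359} \approx 123.13$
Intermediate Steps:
$j{\left(Z \right)} = \frac{1}{2 Z}$
$O{\left(k \right)} = -2 + k$
$g = - \frac{18}{35}$ ($g = \frac{1}{-2 + \frac{1}{2 \left(4 - 1\right)^{2}}} = \frac{1}{-2 + \frac{1}{2 \cdot 3^{2}}} = \frac{1}{-2 + \frac{1}{2 \cdot 9}} = \frac{1}{-2 + \frac{1}{2} \cdot \frac{1}{9}} = \frac{1}{-2 + \frac{1}{18}} = \frac{1}{- \frac{35}{18}} = - \frac{18}{35} \approx -0.51429$)
$\frac{1}{g - 20} \left(-2526\right) = \frac{1}{- \frac{18}{35} - 20} \left(-2526\right) = \frac{1}{- \frac{718}{35}} \left(-2526\right) = \left(- \frac{35}{718}\right) \left(-2526\right) = \frac{44205}{359}$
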